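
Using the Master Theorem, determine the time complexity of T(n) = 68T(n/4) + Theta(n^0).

Master Theorem for T(n) = 68T(n/4) + O(n^0):

a = 68, b = 4, c = 0
log_b(a) = log_4(68) = 3.0437

Case 1: c = 0 < log_4(68) = 3.0437
T(n) = O(n^(log_4 68))

For T(n) = 68T(n/4) + O(n^0): log_4(68) = 3.0437. This is Case 1 of the Master Theorem (c < log_b(a), work dominated by leaves), giving O(n^(log_4 68)).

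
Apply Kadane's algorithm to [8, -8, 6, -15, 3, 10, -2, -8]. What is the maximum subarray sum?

Using Kadane's algorithm on [8, -8, 6, -15, 3, 10, -2, -8]:

Scanning through the array:
Position 1 (value -8): max_ending_here = 0, max_so_far = 8
Position 2 (value 6): max_ending_here = 6, max_so_far = 8
Position 3 (value -15): max_ending_here = -9, max_so_far = 8
Position 4 (value 3): max_ending_here = 3, max_so_far = 8
Position 5 (value 10): max_ending_here = 13, max_so_far = 13
Position 6 (value -2): max_ending_here = 11, max_so_far = 13
Position 7 (value -8): max_ending_here = 3, max_so_far = 13

Maximum subarray: [3, 10]
Maximum sum: 13

The maximum subarray is [3, 10] with sum 13. This subarray runs from index 4 to index 5.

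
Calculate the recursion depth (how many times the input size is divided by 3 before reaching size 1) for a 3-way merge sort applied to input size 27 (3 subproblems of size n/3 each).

For divide and conquer with division factor 3:

Problem sizes at each level:
Level 0: 27
Level 1: 9
Level 2: 3
Level 3: 1

The root is level 0 and the size-1 base case is level 3 (the tree spans levels 0 through 3, i.e. 4 levels counting the root), so the depth is the number of divisions: log_3(27) = 3

The recursion tree depth is log_3(27) = 3. At each level, the problem size is divided by 3, so it takes 3 divisions to reduce to a base case of size 1. The algorithm makes 3 recursive calls at each level.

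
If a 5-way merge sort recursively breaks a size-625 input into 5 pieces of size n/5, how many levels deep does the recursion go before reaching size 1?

For divide and conquer with division factor 5:

Problem sizes at each level:
Level 0: 625
Level 1: 125
Level 2: 25
Level 3: 5
Level 4: 1

The root is level 0 and the size-1 base case is level 4 (the tree spans levels 0 through 4, i.e. 5 levels counting the root), so the depth is the number of divisions: log_5(625) = 4

The recursion tree depth is log_5(625) = 4. At each level, the problem size is divided by 5, so it takes 4 divisions to reduce to a base case of size 1. The algorithm makes 5 recursive calls at each level.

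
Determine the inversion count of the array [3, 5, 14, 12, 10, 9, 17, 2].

Finding inversions in [3, 5, 14, 12, 10, 9, 17, 2]:

(0, 7): arr[0]=3 > arr[7]=2
(1, 7): arr[1]=5 > arr[7]=2
(2, 3): arr[2]=14 > arr[3]=12
(2, 4): arr[2]=14 > arr[4]=10
(2, 5): arr[2]=14 > arr[5]=9
(2, 7): arr[2]=14 > arr[7]=2
(3, 4): arr[3]=12 > arr[4]=10
(3, 5): arr[3]=12 > arr[5]=9
(3, 7): arr[3]=12 > arr[7]=2
(4, 5): arr[4]=10 > arr[5]=9
(4, 7): arr[4]=10 > arr[7]=2
(5, 7): arr[5]=9 > arr[7]=2
(6, 7): arr[6]=17 > arr[7]=2

Total inversions: 13

The array has 13 inversion(s): (0,7), (1,7), (2,3), (2,4), (2,5), (2,7), (3,4), (3,5), (3,7), (4,5), (4,7), (5,7), (6,7). Each pair (i,j) satisfies i < j and arr[i] > arr[j].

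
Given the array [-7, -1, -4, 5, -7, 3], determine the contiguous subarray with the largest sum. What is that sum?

Using Kadane's algorithm on [-7, -1, -4, 5, -7, 3]:

Scanning through the array:
Position 1 (value -1): max_ending_here = -1, max_so_far = -1
Position 2 (value -4): max_ending_here = -4, max_so_far = -1
Position 3 (value 5): max_ending_here = 5, max_so_far = 5
Position 4 (value -7): max_ending_here = -2, max_so_far = 5
Position 5 (value 3): max_ending_here = 3, max_so_far = 5

Maximum subarray: [5]
Maximum sum: 5

The maximum subarray is [5] with sum 5. This subarray runs from index 3 to index 3.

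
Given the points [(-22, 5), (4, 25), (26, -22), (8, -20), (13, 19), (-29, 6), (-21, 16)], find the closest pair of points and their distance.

Computing all pairwise distances among 7 points:

d((-22, 5), (4, 25)) = 32.8024
d((-22, 5), (26, -22)) = 55.0727
d((-22, 5), (8, -20)) = 39.0512
d((-22, 5), (13, 19)) = 37.6962
d((-22, 5), (-29, 6)) = 7.0711 <-- minimum
d((-22, 5), (-21, 16)) = 11.0454
d((4, 25), (26, -22)) = 51.8941
d((4, 25), (8, -20)) = 45.1774
d((4, 25), (13, 19)) = 10.8167
d((4, 25), (-29, 6)) = 38.0789
d((4, 25), (-21, 16)) = 26.5707
d((26, -22), (8, -20)) = 18.1108
d((26, -22), (13, 19)) = 43.0116
d((26, -22), (-29, 6)) = 61.7171
d((26, -22), (-21, 16)) = 60.4401
d((8, -20), (13, 19)) = 39.3192
d((8, -20), (-29, 6)) = 45.2217
d((8, -20), (-21, 16)) = 46.2277
d((13, 19), (-29, 6)) = 43.9659
d((13, 19), (-21, 16)) = 34.1321
d((-29, 6), (-21, 16)) = 12.8062

Closest pair: (-22, 5) and (-29, 6) with distance 7.0711

The closest pair is (-22, 5) and (-29, 6) with Euclidean distance 7.0711. For 7 points, brute-force pairwise comparison is shown above. For large n, the divide-and-conquer algorithm (sort by x, recurse on halves, check the dividing strip) achieves O(n log n).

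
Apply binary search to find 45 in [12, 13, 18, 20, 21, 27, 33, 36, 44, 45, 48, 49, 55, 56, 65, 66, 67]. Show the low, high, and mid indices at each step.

Binary search for 45 in [12, 13, 18, 20, 21, 27, 33, 36, 44, 45, 48, 49, 55, 56, 65, 66, 67]:

lo=0, hi=16, mid=8, arr[mid]=44 -> 44 < 45, search right half
lo=9, hi=16, mid=12, arr[mid]=55 -> 55 > 45, search left half
lo=9, hi=11, mid=10, arr[mid]=48 -> 48 > 45, search left half
lo=9, hi=9, mid=9, arr[mid]=45 -> Found target at index 9!

Binary search finds 45 at index 9 after 4 comparisons. The search repeatedly halves the search space by comparing with the middle element.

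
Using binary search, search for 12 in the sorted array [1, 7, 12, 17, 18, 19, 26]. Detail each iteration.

Binary search for 12 in [1, 7, 12, 17, 18, 19, 26]:

lo=0, hi=6, mid=3, arr[mid]=17 -> 17 > 12, search left half
lo=0, hi=2, mid=1, arr[mid]=7 -> 7 < 12, search right half
lo=2, hi=2, mid=2, arr[mid]=12 -> Found target at index 2!

Binary search finds 12 at index 2 after 3 comparisons. The search repeatedly halves the search space by comparing with the middle element.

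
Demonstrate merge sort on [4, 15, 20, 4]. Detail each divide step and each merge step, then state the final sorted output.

Merge sort trace:

Split: [4, 15, 20, 4] -> [4, 15] and [20, 4]
  Split: [4, 15] -> [4] and [15]
  Merge: [4] + [15] -> [4, 15]
  Split: [20, 4] -> [20] and [4]
  Merge: [20] + [4] -> [4, 20]
Merge: [4, 15] + [4, 20] -> [4, 4, 15, 20]

Final sorted array: [4, 4, 15, 20]

The merge sort proceeds by recursively splitting the array and merging sorted halves.
After all merges, the sorted array is [4, 4, 15, 20].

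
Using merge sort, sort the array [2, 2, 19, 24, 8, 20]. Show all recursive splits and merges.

Merge sort trace:

Split: [2, 2, 19, 24, 8, 20] -> [2, 2, 19] and [24, 8, 20]
  Split: [2, 2, 19] -> [2] and [2, 19]
    Split: [2, 19] -> [2] and [19]
    Merge: [2] + [19] -> [2, 19]
  Merge: [2] + [2, 19] -> [2, 2, 19]
  Split: [24, 8, 20] -> [24] and [8, 20]
    Split: [8, 20] -> [8] and [20]
    Merge: [8] + [20] -> [8, 20]
  Merge: [24] + [8, 20] -> [8, 20, 24]
Merge: [2, 2, 19] + [8, 20, 24] -> [2, 2, 8, 19, 20, 24]

Final sorted array: [2, 2, 8, 19, 20, 24]

The merge sort proceeds by recursively splitting the array and merging sorted halves.
After all merges, the sorted array is [2, 2, 8, 19, 20, 24].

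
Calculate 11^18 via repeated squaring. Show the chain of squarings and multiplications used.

Computing 11^18 by squaring (build up from 11^1; each line after the first costs one multiplication):

11^1 = 11
11^2 = (11^1)^2 = 11^2 = 121
11^4 = (11^2)^2 = 121^2 = 14641
11^8 = (11^4)^2 = 14641^2 = 214358881
11^9 = 11 * 11^8 = 11 * 214358881 = 2357947691
11^18 = (11^9)^2 = 2357947691^2 = 5559917313492231481

Result: 5559917313492231481
Multiplications needed: 5 (5 lines after 11^1)

11^18 = 5559917313492231481. Using exponentiation by squaring, this requires 5 multiplications. The key idea: if the exponent is even, square the half-power; if odd, multiply by the base once.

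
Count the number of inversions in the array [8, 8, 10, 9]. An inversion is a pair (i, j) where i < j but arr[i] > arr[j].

Finding inversions in [8, 8, 10, 9]:

(2, 3): arr[2]=10 > arr[3]=9

Total inversions: 1

The array has 1 inversion(s): (2,3). Each pair (i,j) satisfies i < j and arr[i] > arr[j].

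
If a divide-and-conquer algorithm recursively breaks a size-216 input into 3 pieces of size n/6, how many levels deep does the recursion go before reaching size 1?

For divide and conquer with division factor 6:

Problem sizes at each level:
Level 0: 216
Level 1: 36
Level 2: 6
Level 3: 1

The root is level 0 and the size-1 base case is level 3 (the tree spans levels 0 through 3, i.e. 4 levels counting the root), so the depth is the number of divisions: log_6(216) = 3

The recursion tree depth is log_6(216) = 3. At each level, the problem size is divided by 6, so it takes 3 divisions to reduce to a base case of size 1. The algorithm makes 3 recursive calls at each level.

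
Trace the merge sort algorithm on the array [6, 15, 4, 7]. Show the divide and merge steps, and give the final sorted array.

Merge sort trace:

Split: [6, 15, 4, 7] -> [6, 15] and [4, 7]
  Split: [6, 15] -> [6] and [15]
  Merge: [6] + [15] -> [6, 15]
  Split: [4, 7] -> [4] and [7]
  Merge: [4] + [7] -> [4, 7]
Merge: [6, 15] + [4, 7] -> [4, 6, 7, 15]

Final sorted array: [4, 6, 7, 15]

The merge sort proceeds by recursively splitting the array and merging sorted halves.
After all merges, the sorted array is [4, 6, 7, 15].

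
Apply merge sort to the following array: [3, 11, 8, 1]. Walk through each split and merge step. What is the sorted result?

Merge sort trace:

Split: [3, 11, 8, 1] -> [3, 11] and [8, 1]
  Split: [3, 11] -> [3] and [11]
  Merge: [3] + [11] -> [3, 11]
  Split: [8, 1] -> [8] and [1]
  Merge: [8] + [1] -> [1, 8]
Merge: [3, 11] + [1, 8] -> [1, 3, 8, 11]

Final sorted array: [1, 3, 8, 11]

The merge sort proceeds by recursively splitting the array and merging sorted halves.
After all merges, the sorted array is [1, 3, 8, 11].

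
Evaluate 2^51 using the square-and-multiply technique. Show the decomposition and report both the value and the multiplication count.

Computing 2^51 by squaring (build up from 2^1; each line after the first costs one multiplication):

2^1 = 2
2^2 = (2^1)^2 = 2^2 = 4
2^3 = 2 * 2^2 = 2 * 4 = 8
2^6 = (2^3)^2 = 8^2 = 64
2^12 = (2^6)^2 = 64^2 = 4096
2^24 = (2^12)^2 = 4096^2 = 16777216
2^25 = 2 * 2^24 = 2 * 16777216 = 33554432
2^50 = (2^25)^2 = 33554432^2 = 1125899906842624
2^51 = 2 * 2^50 = 2 * 1125899906842624 = 2251799813685248

Result: 2251799813685248
Multiplications needed: 8 (8 lines after 2^1)

2^51 = 2251799813685248. Using exponentiation by squaring, this requires 8 multiplications. The key idea: if the exponent is even, square the half-power; if odd, multiply by the base once.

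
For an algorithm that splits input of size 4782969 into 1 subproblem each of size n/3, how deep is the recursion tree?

For divide and conquer with division factor 3:

Problem sizes at each level:
Level 0: 4782969
Level 1: 1594323
Level 2: 531441
Level 3: 177147
Level 4: 59049
Level 5: 19683
Level 6: 6561
Level 7: 2187
Level 8: 729
Level 9: 243
Level 10: 81
Level 11: 27
Level 12: 9
Level 13: 3
Level 14: 1

The root is level 0 and the size-1 base case is level 14 (the tree spans levels 0 through 14, i.e. 15 levels counting the root), so the depth is the number of divisions: log_3(4782969) = 14

The recursion tree depth is log_3(4782969) = 14. At each level, the problem size is divided by 3, so it takes 14 divisions to reduce to a base case of size 1. The algorithm makes 1 recursive call at each level.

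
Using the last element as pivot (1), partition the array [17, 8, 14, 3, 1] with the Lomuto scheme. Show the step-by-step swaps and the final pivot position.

Lomuto partition with pivot = 1:

Initial array: [17, 8, 14, 3, 1]

arr[0]=17 > 1: no swap
arr[1]=8 > 1: no swap
arr[2]=14 > 1: no swap
arr[3]=3 > 1: no swap

Place pivot at position 0: [1, 8, 14, 3, 17]
Pivot position: 0

After partitioning with pivot 1, the array becomes [1, 8, 14, 3, 17]. The pivot is placed at index 0. All elements to the left of the pivot are <= 1, and all elements to the right are > 1.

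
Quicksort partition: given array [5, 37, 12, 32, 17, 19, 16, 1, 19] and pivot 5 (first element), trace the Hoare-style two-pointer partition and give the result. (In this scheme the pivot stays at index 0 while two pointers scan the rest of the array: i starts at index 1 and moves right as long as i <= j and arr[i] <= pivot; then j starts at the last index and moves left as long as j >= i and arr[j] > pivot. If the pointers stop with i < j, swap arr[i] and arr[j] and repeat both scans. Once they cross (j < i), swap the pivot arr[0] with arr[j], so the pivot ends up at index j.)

Hoare-style two-pointer partition with pivot = 5:

Initial array: [5, 37, 12, 32, 17, 19, 16, 1, 19]

Pointers start at i = 1, j = 8.
i stops at index 1 (arr[1]=37 > 5), j stops at index 7 (arr[7]=1 <= 5): swap arr[1] and arr[7], array becomes [5, 1, 12, 32, 17, 19, 16, 37, 19]
i ends at 2, j ends at 1: the pointers have crossed (j < i), so scanning stops.

Swap pivot arr[0] with arr[1] to place pivot at position 1: [1, 5, 12, 32, 17, 19, 16, 37, 19]
Pivot position: 1

After partitioning with pivot 5, the array becomes [1, 5, 12, 32, 17, 19, 16, 37, 19]. The pivot is placed at index 1. All elements to the left of the pivot are <= 5, and all elements to the right are > 5.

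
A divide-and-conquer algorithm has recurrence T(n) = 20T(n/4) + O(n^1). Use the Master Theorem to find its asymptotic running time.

Master Theorem for T(n) = 20T(n/4) + O(n^1):

a = 20, b = 4, c = 1
log_b(a) = log_4(20) = 2.1610

Case 1: c = 1 < log_4(20) = 2.1610
T(n) = O(n^(log_4 20))

For T(n) = 20T(n/4) + O(n^1): log_4(20) = 2.1610. This is Case 1 of the Master Theorem (c < log_b(a), work dominated by leaves), giving O(n^(log_4 20)).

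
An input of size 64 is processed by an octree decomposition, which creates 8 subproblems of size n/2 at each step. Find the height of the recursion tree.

For divide and conquer with division factor 2:

Problem sizes at each level:
Level 0: 64
Level 1: 32
Level 2: 16
Level 3: 8
Level 4: 4
Level 5: 2
Level 6: 1

The root is level 0 and the size-1 base case is level 6 (the tree spans levels 0 through 6, i.e. 7 levels counting the root), so the depth is the number of divisions: log_2(64) = 6

The recursion tree depth is log_2(64) = 6. At each level, the problem size is divided by 2, so it takes 6 divisions to reduce to a base case of size 1. The algorithm makes 8 recursive calls at each level.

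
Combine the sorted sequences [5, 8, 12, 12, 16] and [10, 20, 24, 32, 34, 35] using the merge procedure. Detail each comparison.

Merging process:

Compare 5 vs 10: take 5 from left. Merged: [5]
Compare 8 vs 10: take 8 from left. Merged: [5, 8]
Compare 12 vs 10: take 10 from right. Merged: [5, 8, 10]
Compare 12 vs 20: take 12 from left. Merged: [5, 8, 10, 12]
Compare 12 vs 20: take 12 from left. Merged: [5, 8, 10, 12, 12]
Compare 16 vs 20: take 16 from left. Merged: [5, 8, 10, 12, 12, 16]
Append remaining from right: [20, 24, 32, 34, 35]. Merged: [5, 8, 10, 12, 12, 16, 20, 24, 32, 34, 35]

Final merged array: [5, 8, 10, 12, 12, 16, 20, 24, 32, 34, 35]
Total comparisons: 6

The merged array is [5, 8, 10, 12, 12, 16, 20, 24, 32, 34, 35], requiring 6 comparisons. The merge step runs in O(n) time where n is the total number of elements.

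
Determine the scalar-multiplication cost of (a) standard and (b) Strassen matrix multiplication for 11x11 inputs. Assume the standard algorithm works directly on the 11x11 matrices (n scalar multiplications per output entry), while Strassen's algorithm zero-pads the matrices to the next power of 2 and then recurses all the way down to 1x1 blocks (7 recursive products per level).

Matrix multiplication for 11x11 matrices:

Strassen's algorithm requires power-of-2 dimensions. Pad 11x11 to 16x16 (next power of 2).

Standard algorithm: 11^3 = 1331 multiplications
Strassen's algorithm: 7^(log2(16)) = 7^4 = 2401 multiplications
Difference: 1331 - 2401 = -1070 (Strassen uses MORE here due to padding overhead — for small or just-over-power-of-2 n, padding can outweigh the per-level savings)

Standard: 1331 multiplications (11^3). Strassen: 2401 multiplications (7^4, after padding to 16x16). Strassen reduces 8 recursive multiplications to 7 at each level.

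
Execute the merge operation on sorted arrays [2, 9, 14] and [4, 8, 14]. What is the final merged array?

Merging process:

Compare 2 vs 4: take 2 from left. Merged: [2]
Compare 9 vs 4: take 4 from right. Merged: [2, 4]
Compare 9 vs 8: take 8 from right. Merged: [2, 4, 8]
Compare 9 vs 14: take 9 from left. Merged: [2, 4, 8, 9]
Compare 14 vs 14: take 14 from left. Merged: [2, 4, 8, 9, 14]
Append remaining from right: [14]. Merged: [2, 4, 8, 9, 14, 14]

Final merged array: [2, 4, 8, 9, 14, 14]
Total comparisons: 5

The merged array is [2, 4, 8, 9, 14, 14], requiring 5 comparisons. The merge step runs in O(n) time where n is the total number of elements.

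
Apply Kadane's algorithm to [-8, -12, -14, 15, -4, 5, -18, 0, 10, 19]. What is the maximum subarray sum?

Using Kadane's algorithm on [-8, -12, -14, 15, -4, 5, -18, 0, 10, 19]:

Scanning through the array:
Position 1 (value -12): max_ending_here = -12, max_so_far = -8
Position 2 (value -14): max_ending_here = -14, max_so_far = -8
Position 3 (value 15): max_ending_here = 15, max_so_far = 15
Position 4 (value -4): max_ending_here = 11, max_so_far = 15
Position 5 (value 5): max_ending_here = 16, max_so_far = 16
Position 6 (value -18): max_ending_here = -2, max_so_far = 16
Position 7 (value 0): max_ending_here = 0, max_so_far = 16
Position 8 (value 10): max_ending_here = 10, max_so_far = 16
Position 9 (value 19): max_ending_here = 29, max_so_far = 29

Maximum subarray: [0, 10, 19]
Maximum sum: 29

The maximum subarray is [0, 10, 19] with sum 29. This subarray runs from index 7 to index 9.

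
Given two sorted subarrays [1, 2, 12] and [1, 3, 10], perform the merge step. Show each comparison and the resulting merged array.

Merging process:

Compare 1 vs 1: take 1 from left. Merged: [1]
Compare 2 vs 1: take 1 from right. Merged: [1, 1]
Compare 2 vs 3: take 2 from left. Merged: [1, 1, 2]
Compare 12 vs 3: take 3 from right. Merged: [1, 1, 2, 3]
Compare 12 vs 10: take 10 from right. Merged: [1, 1, 2, 3, 10]
Append remaining from left: [12]. Merged: [1, 1, 2, 3, 10, 12]

Final merged array: [1, 1, 2, 3, 10, 12]
Total comparisons: 5

The merged array is [1, 1, 2, 3, 10, 12], requiring 5 comparisons. The merge step runs in O(n) time where n is the total number of elements.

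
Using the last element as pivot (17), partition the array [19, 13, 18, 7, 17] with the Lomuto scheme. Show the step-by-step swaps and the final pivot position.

Lomuto partition with pivot = 17:

Initial array: [19, 13, 18, 7, 17]

arr[0]=19 > 17: no swap
arr[1]=13 <= 17: swap with position 0, array becomes [13, 19, 18, 7, 17]
arr[2]=18 > 17: no swap
arr[3]=7 <= 17: swap with position 1, array becomes [13, 7, 18, 19, 17]

Place pivot at position 2: [13, 7, 17, 19, 18]
Pivot position: 2

After partitioning with pivot 17, the array becomes [13, 7, 17, 19, 18]. The pivot is placed at index 2. All elements to the left of the pivot are <= 17, and all elements to the right are > 17.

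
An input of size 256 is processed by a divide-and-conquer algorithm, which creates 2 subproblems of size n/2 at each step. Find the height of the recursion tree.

For divide and conquer with division factor 2:

Problem sizes at each level:
Level 0: 256
Level 1: 128
Level 2: 64
Level 3: 32
Level 4: 16
Level 5: 8
Level 6: 4
Level 7: 2
Level 8: 1

The root is level 0 and the size-1 base case is level 8 (the tree spans levels 0 through 8, i.e. 9 levels counting the root), so the depth is the number of divisions: log_2(256) = 8

The recursion tree depth is log_2(256) = 8. At each level, the problem size is divided by 2, so it takes 8 divisions to reduce to a base case of size 1. The algorithm makes 2 recursive calls at each level.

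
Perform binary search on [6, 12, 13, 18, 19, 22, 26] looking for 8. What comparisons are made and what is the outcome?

Binary search for 8 in [6, 12, 13, 18, 19, 22, 26]:

lo=0, hi=6, mid=3, arr[mid]=18 -> 18 > 8, search left half
lo=0, hi=2, mid=1, arr[mid]=12 -> 12 > 8, search left half
lo=0, hi=0, mid=0, arr[mid]=6 -> 6 < 8, search right half
lo=1 > hi=0, target 8 not found

Binary search determines that 8 is not in the array after 3 comparisons. The search space was exhausted without finding the target.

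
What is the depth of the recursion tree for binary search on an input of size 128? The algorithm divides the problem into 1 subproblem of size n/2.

For divide and conquer with division factor 2:

Problem sizes at each level:
Level 0: 128
Level 1: 64
Level 2: 32
Level 3: 16
Level 4: 8
Level 5: 4
Level 6: 2
Level 7: 1

The root is level 0 and the size-1 base case is level 7 (the tree spans levels 0 through 7, i.e. 8 levels counting the root), so the depth is the number of divisions: log_2(128) = 7

The recursion tree depth is log_2(128) = 7. At each level, the problem size is divided by 2, so it takes 7 divisions to reduce to a base case of size 1. The algorithm makes 1 recursive call at each level.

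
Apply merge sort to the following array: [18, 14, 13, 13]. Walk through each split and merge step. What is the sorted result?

Merge sort trace:

Split: [18, 14, 13, 13] -> [18, 14] and [13, 13]
  Split: [18, 14] -> [18] and [14]
  Merge: [18] + [14] -> [14, 18]
  Split: [13, 13] -> [13] and [13]
  Merge: [13] + [13] -> [13, 13]
Merge: [14, 18] + [13, 13] -> [13, 13, 14, 18]

Final sorted array: [13, 13, 14, 18]

The merge sort proceeds by recursively splitting the array and merging sorted halves.
After all merges, the sorted array is [13, 13, 14, 18].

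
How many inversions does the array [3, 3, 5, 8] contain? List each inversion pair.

Finding inversions in [3, 3, 5, 8]:


Total inversions: 0

The array has 0 inversions. It is already sorted.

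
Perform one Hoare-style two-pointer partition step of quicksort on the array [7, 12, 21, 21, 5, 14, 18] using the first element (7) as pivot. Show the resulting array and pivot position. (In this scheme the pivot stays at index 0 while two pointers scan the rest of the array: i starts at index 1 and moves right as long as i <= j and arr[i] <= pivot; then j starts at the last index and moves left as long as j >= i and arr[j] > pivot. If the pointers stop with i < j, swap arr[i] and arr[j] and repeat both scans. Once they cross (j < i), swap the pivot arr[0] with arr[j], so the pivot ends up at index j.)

Hoare-style two-pointer partition with pivot = 7:

Initial array: [7, 12, 21, 21, 5, 14, 18]

Pointers start at i = 1, j = 6.
i stops at index 1 (arr[1]=12 > 7), j stops at index 4 (arr[4]=5 <= 7): swap arr[1] and arr[4], array becomes [7, 5, 21, 21, 12, 14, 18]
i ends at 2, j ends at 1: the pointers have crossed (j < i), so scanning stops.

Swap pivot arr[0] with arr[1] to place pivot at position 1: [5, 7, 21, 21, 12, 14, 18]
Pivot position: 1

After partitioning with pivot 7, the array becomes [5, 7, 21, 21, 12, 14, 18]. The pivot is placed at index 1. All elements to the left of the pivot are <= 7, and all elements to the right are > 7.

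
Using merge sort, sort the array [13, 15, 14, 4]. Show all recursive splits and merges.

Merge sort trace:

Split: [13, 15, 14, 4] -> [13, 15] and [14, 4]
  Split: [13, 15] -> [13] and [15]
  Merge: [13] + [15] -> [13, 15]
  Split: [14, 4] -> [14] and [4]
  Merge: [14] + [4] -> [4, 14]
Merge: [13, 15] + [4, 14] -> [4, 13, 14, 15]

Final sorted array: [4, 13, 14, 15]

The merge sort proceeds by recursively splitting the array and merging sorted halves.
After all merges, the sorted array is [4, 13, 14, 15].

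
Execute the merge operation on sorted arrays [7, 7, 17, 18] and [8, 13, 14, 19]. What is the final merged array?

Merging process:

Compare 7 vs 8: take 7 from left. Merged: [7]
Compare 7 vs 8: take 7 from left. Merged: [7, 7]
Compare 17 vs 8: take 8 from right. Merged: [7, 7, 8]
Compare 17 vs 13: take 13 from right. Merged: [7, 7, 8, 13]
Compare 17 vs 14: take 14 from right. Merged: [7, 7, 8, 13, 14]
Compare 17 vs 19: take 17 from left. Merged: [7, 7, 8, 13, 14, 17]
Compare 18 vs 19: take 18 from left. Merged: [7, 7, 8, 13, 14, 17, 18]
Append remaining from right: [19]. Merged: [7, 7, 8, 13, 14, 17, 18, 19]

Final merged array: [7, 7, 8, 13, 14, 17, 18, 19]
Total comparisons: 7

The merged array is [7, 7, 8, 13, 14, 17, 18, 19], requiring 7 comparisons. The merge step runs in O(n) time where n is the total number of elements.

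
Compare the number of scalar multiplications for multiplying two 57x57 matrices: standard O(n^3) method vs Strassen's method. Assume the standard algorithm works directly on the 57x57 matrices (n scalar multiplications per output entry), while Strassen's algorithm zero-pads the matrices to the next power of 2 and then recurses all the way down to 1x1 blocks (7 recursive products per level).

Matrix multiplication for 57x57 matrices:

Strassen's algorithm requires power-of-2 dimensions. Pad 57x57 to 64x64 (next power of 2).

Standard algorithm: 57^3 = 185193 multiplications
Strassen's algorithm: 7^(log2(64)) = 7^6 = 117649 multiplications
Savings: 185193 - 117649 = 67544 multiplications

Standard: 185193 multiplications (57^3). Strassen: 117649 multiplications (7^6, after padding to 64x64). Strassen reduces 8 recursive multiplications to 7 at each level.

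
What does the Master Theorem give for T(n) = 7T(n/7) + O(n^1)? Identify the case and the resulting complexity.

Master Theorem for T(n) = 7T(n/7) + O(n^1):

a = 7, b = 7, c = 1
log_b(a) = log_7(7) = 1.0000

Case 2: c = 1 = log_7(7) = 1.0000
T(n) = O(n^1 log n) = O(n log n)

For T(n) = 7T(n/7) + O(n^1): log_7(7) = 1.0000. This is Case 2 of the Master Theorem (c = log_b(a), equal work at all levels), giving O(n log n).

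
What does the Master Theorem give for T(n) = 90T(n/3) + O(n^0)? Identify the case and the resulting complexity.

Master Theorem for T(n) = 90T(n/3) + O(n^0):

a = 90, b = 3, c = 0
log_b(a) = log_3(90) = 4.0959

Case 1: c = 0 < log_3(90) = 4.0959
T(n) = O(n^(log_3 90))

For T(n) = 90T(n/3) + O(n^0): log_3(90) = 4.0959. This is Case 1 of the Master Theorem (c < log_b(a), work dominated by leaves), giving O(n^(log_3 90)).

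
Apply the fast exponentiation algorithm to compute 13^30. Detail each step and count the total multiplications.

Computing 13^30 by squaring (build up from 13^1; each line after the first costs one multiplication):

13^1 = 13
13^2 = (13^1)^2 = 13^2 = 169
13^3 = 13 * 13^2 = 13 * 169 = 2197
13^6 = (13^3)^2 = 2197^2 = 4826809
13^7 = 13 * 13^6 = 13 * 4826809 = 62748517
13^14 = (13^7)^2 = 62748517^2 = 3937376385699289
13^15 = 13 * 13^14 = 13 * 3937376385699289 = 51185893014090757
13^30 = (13^15)^2 = 51185893014090757^2 = 2619995643649944960380551432833049

Result: 2619995643649944960380551432833049
Multiplications needed: 7 (7 lines after 13^1)

13^30 = 2619995643649944960380551432833049. Using exponentiation by squaring, this requires 7 multiplications. The key idea: if the exponent is even, square the half-power; if odd, multiply by the base once.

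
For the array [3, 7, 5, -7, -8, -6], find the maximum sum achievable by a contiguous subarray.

Using Kadane's algorithm on [3, 7, 5, -7, -8, -6]:

Scanning through the array:
Position 1 (value 7): max_ending_here = 10, max_so_far = 10
Position 2 (value 5): max_ending_here = 15, max_so_far = 15
Position 3 (value -7): max_ending_here = 8, max_so_far = 15
Position 4 (value -8): max_ending_here = 0, max_so_far = 15
Position 5 (value -6): max_ending_here = -6, max_so_far = 15

Maximum subarray: [3, 7, 5]
Maximum sum: 15

The maximum subarray is [3, 7, 5] with sum 15. This subarray runs from index 0 to index 2.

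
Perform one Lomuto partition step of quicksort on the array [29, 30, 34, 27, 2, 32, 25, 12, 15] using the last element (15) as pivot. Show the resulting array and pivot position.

Lomuto partition with pivot = 15:

Initial array: [29, 30, 34, 27, 2, 32, 25, 12, 15]

arr[0]=29 > 15: no swap
arr[1]=30 > 15: no swap
arr[2]=34 > 15: no swap
arr[3]=27 > 15: no swap
arr[4]=2 <= 15: swap with position 0, array becomes [2, 30, 34, 27, 29, 32, 25, 12, 15]
arr[5]=32 > 15: no swap
arr[6]=25 > 15: no swap
arr[7]=12 <= 15: swap with position 1, array becomes [2, 12, 34, 27, 29, 32, 25, 30, 15]

Place pivot at position 2: [2, 12, 15, 27, 29, 32, 25, 30, 34]
Pivot position: 2

After partitioning with pivot 15, the array becomes [2, 12, 15, 27, 29, 32, 25, 30, 34]. The pivot is placed at index 2. All elements to the left of the pivot are <= 15, and all elements to the right are > 15.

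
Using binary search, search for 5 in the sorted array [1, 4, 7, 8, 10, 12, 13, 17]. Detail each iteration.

Binary search for 5 in [1, 4, 7, 8, 10, 12, 13, 17]:

lo=0, hi=7, mid=3, arr[mid]=8 -> 8 > 5, search left half
lo=0, hi=2, mid=1, arr[mid]=4 -> 4 < 5, search right half
lo=2, hi=2, mid=2, arr[mid]=7 -> 7 > 5, search left half
lo=2 > hi=1, target 5 not found

Binary search determines that 5 is not in the array after 3 comparisons. The search space was exhausted without finding the target.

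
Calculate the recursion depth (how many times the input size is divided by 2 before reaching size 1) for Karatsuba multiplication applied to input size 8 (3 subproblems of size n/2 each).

For divide and conquer with division factor 2:

Problem sizes at each level:
Level 0: 8
Level 1: 4
Level 2: 2
Level 3: 1

The root is level 0 and the size-1 base case is level 3 (the tree spans levels 0 through 3, i.e. 4 levels counting the root), so the depth is the number of divisions: log_2(8) = 3

The recursion tree depth is log_2(8) = 3. At each level, the problem size is divided by 2, so it takes 3 divisions to reduce to a base case of size 1. The algorithm makes 3 recursive calls at each level.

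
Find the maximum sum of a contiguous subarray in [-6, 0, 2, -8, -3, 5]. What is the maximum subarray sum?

Using Kadane's algorithm on [-6, 0, 2, -8, -3, 5]:

Scanning through the array:
Position 1 (value 0): max_ending_here = 0, max_so_far = 0
Position 2 (value 2): max_ending_here = 2, max_so_far = 2
Position 3 (value -8): max_ending_here = -6, max_so_far = 2
Position 4 (value -3): max_ending_here = -3, max_so_far = 2
Position 5 (value 5): max_ending_here = 5, max_so_far = 5

Maximum subarray: [5]
Maximum sum: 5

The maximum subarray is [5] with sum 5. This subarray runs from index 5 to index 5.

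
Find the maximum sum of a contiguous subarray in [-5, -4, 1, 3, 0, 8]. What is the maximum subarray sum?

Using Kadane's algorithm on [-5, -4, 1, 3, 0, 8]:

Scanning through the array:
Position 1 (value -4): max_ending_here = -4, max_so_far = -4
Position 2 (value 1): max_ending_here = 1, max_so_far = 1
Position 3 (value 3): max_ending_here = 4, max_so_far = 4
Position 4 (value 0): max_ending_here = 4, max_so_far = 4
Position 5 (value 8): max_ending_here = 12, max_so_far = 12

Maximum subarray: [1, 3, 0, 8]
Maximum sum: 12

The maximum subarray is [1, 3, 0, 8] with sum 12. This subarray runs from index 2 to index 5.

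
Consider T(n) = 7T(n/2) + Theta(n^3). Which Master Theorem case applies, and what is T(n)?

Master Theorem for T(n) = 7T(n/2) + O(n^3):

a = 7, b = 2, c = 3
log_b(a) = log_2(7) = 2.8074

Case 3: c = 3 > log_2(7) = 2.8074
T(n) = O(n^3) = O(n^3)

For T(n) = 7T(n/2) + O(n^3): log_2(7) = 2.8074. This is Case 3 of the Master Theorem (c > log_b(a), work dominated by root), giving O(n^3).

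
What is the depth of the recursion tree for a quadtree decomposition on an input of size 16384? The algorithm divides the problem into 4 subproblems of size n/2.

For divide and conquer with division factor 2:

Problem sizes at each level:
Level 0: 16384
Level 1: 8192
Level 2: 4096
Level 3: 2048
Level 4: 1024
Level 5: 512
Level 6: 256
Level 7: 128
Level 8: 64
Level 9: 32
Level 10: 16
Level 11: 8
Level 12: 4
Level 13: 2
Level 14: 1

The root is level 0 and the size-1 base case is level 14 (the tree spans levels 0 through 14, i.e. 15 levels counting the root), so the depth is the number of divisions: log_2(16384) = 14

The recursion tree depth is log_2(16384) = 14. At each level, the problem size is divided by 2, so it takes 14 divisions to reduce to a base case of size 1. The algorithm makes 4 recursive calls at each level.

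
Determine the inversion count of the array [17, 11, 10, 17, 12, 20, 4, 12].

Finding inversions in [17, 11, 10, 17, 12, 20, 4, 12]:

(0, 1): arr[0]=17 > arr[1]=11
(0, 2): arr[0]=17 > arr[2]=10
(0, 4): arr[0]=17 > arr[4]=12
(0, 6): arr[0]=17 > arr[6]=4
(0, 7): arr[0]=17 > arr[7]=12
(1, 2): arr[1]=11 > arr[2]=10
(1, 6): arr[1]=11 > arr[6]=4
(2, 6): arr[2]=10 > arr[6]=4
(3, 4): arr[3]=17 > arr[4]=12
(3, 6): arr[3]=17 > arr[6]=4
(3, 7): arr[3]=17 > arr[7]=12
(4, 6): arr[4]=12 > arr[6]=4
(5, 6): arr[5]=20 > arr[6]=4
(5, 7): arr[5]=20 > arr[7]=12

Total inversions: 14

The array has 14 inversion(s): (0,1), (0,2), (0,4), (0,6), (0,7), (1,2), (1,6), (2,6), (3,4), (3,6), (3,7), (4,6), (5,6), (5,7). Each pair (i,j) satisfies i < j and arr[i] > arr[j].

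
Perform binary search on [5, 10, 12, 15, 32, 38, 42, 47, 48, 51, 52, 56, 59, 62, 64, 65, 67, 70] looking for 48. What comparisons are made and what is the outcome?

Binary search for 48 in [5, 10, 12, 15, 32, 38, 42, 47, 48, 51, 52, 56, 59, 62, 64, 65, 67, 70]:

lo=0, hi=17, mid=8, arr[mid]=48 -> Found target at index 8!

Binary search finds 48 at index 8 after 1 comparisons. The search repeatedly halves the search space by comparing with the middle element.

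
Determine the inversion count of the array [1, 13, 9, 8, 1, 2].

Finding inversions in [1, 13, 9, 8, 1, 2]:

(1, 2): arr[1]=13 > arr[2]=9
(1, 3): arr[1]=13 > arr[3]=8
(1, 4): arr[1]=13 > arr[4]=1
(1, 5): arr[1]=13 > arr[5]=2
(2, 3): arr[2]=9 > arr[3]=8
(2, 4): arr[2]=9 > arr[4]=1
(2, 5): arr[2]=9 > arr[5]=2
(3, 4): arr[3]=8 > arr[4]=1
(3, 5): arr[3]=8 > arr[5]=2

Total inversions: 9

The array has 9 inversion(s): (1,2), (1,3), (1,4), (1,5), (2,3), (2,4), (2,5), (3,4), (3,5). Each pair (i,j) satisfies i < j and arr[i] > arr[j].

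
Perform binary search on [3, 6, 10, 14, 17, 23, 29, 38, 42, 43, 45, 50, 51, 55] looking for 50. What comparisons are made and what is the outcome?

Binary search for 50 in [3, 6, 10, 14, 17, 23, 29, 38, 42, 43, 45, 50, 51, 55]:

lo=0, hi=13, mid=6, arr[mid]=29 -> 29 < 50, search right half
lo=7, hi=13, mid=10, arr[mid]=45 -> 45 < 50, search right half
lo=11, hi=13, mid=12, arr[mid]=51 -> 51 > 50, search left half
lo=11, hi=11, mid=11, arr[mid]=50 -> Found target at index 11!

Binary search finds 50 at index 11 after 4 comparisons. The search repeatedly halves the search space by comparing with the middle element.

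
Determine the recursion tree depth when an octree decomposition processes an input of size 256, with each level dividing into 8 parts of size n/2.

For divide and conquer with division factor 2:

Problem sizes at each level:
Level 0: 256
Level 1: 128
Level 2: 64
Level 3: 32
Level 4: 16
Level 5: 8
Level 6: 4
Level 7: 2
Level 8: 1

The root is level 0 and the size-1 base case is level 8 (the tree spans levels 0 through 8, i.e. 9 levels counting the root), so the depth is the number of divisions: log_2(256) = 8

The recursion tree depth is log_2(256) = 8. At each level, the problem size is divided by 2, so it takes 8 divisions to reduce to a base case of size 1. The algorithm makes 8 recursive calls at each level.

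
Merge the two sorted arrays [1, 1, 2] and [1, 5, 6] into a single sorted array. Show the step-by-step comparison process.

Merging process:

Compare 1 vs 1: take 1 from left. Merged: [1]
Compare 1 vs 1: take 1 from left. Merged: [1, 1]
Compare 2 vs 1: take 1 from right. Merged: [1, 1, 1]
Compare 2 vs 5: take 2 from left. Merged: [1, 1, 1, 2]
Append remaining from right: [5, 6]. Merged: [1, 1, 1, 2, 5, 6]

Final merged array: [1, 1, 1, 2, 5, 6]
Total comparisons: 4

The merged array is [1, 1, 1, 2, 5, 6], requiring 4 comparisons. The merge step runs in O(n) time where n is the total number of elements.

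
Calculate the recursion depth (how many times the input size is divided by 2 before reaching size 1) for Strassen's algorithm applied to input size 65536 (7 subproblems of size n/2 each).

For divide and conquer with division factor 2:

Problem sizes at each level:
Level 0: 65536
Level 1: 32768
Level 2: 16384
Level 3: 8192
Level 4: 4096
Level 5: 2048
Level 6: 1024
Level 7: 512
Level 8: 256
Level 9: 128
Level 10: 64
Level 11: 32
Level 12: 16
Level 13: 8
Level 14: 4
Level 15: 2
Level 16: 1

The root is level 0 and the size-1 base case is level 16 (the tree spans levels 0 through 16, i.e. 17 levels counting the root), so the depth is the number of divisions: log_2(65536) = 16

The recursion tree depth is log_2(65536) = 16. At each level, the problem size is divided by 2, so it takes 16 divisions to reduce to a base case of size 1. The algorithm makes 7 recursive calls at each level.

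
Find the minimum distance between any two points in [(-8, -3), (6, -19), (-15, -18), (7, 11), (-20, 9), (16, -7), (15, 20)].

Computing all pairwise distances among 7 points:

d((-8, -3), (6, -19)) = 21.2603
d((-8, -3), (-15, -18)) = 16.5529
d((-8, -3), (7, 11)) = 20.5183
d((-8, -3), (-20, 9)) = 16.9706
d((-8, -3), (16, -7)) = 24.3311
d((-8, -3), (15, 20)) = 32.5269
d((6, -19), (-15, -18)) = 21.0238
d((6, -19), (7, 11)) = 30.0167
d((6, -19), (-20, 9)) = 38.2099
d((6, -19), (16, -7)) = 15.6205
d((6, -19), (15, 20)) = 40.025
d((-15, -18), (7, 11)) = 36.4005
d((-15, -18), (-20, 9)) = 27.4591
d((-15, -18), (16, -7)) = 32.8938
d((-15, -18), (15, 20)) = 48.4149
d((7, 11), (-20, 9)) = 27.074
d((7, 11), (16, -7)) = 20.1246
d((7, 11), (15, 20)) = 12.0416 <-- minimum
d((-20, 9), (16, -7)) = 39.3954
d((-20, 9), (15, 20)) = 36.6879
d((16, -7), (15, 20)) = 27.0185

Closest pair: (7, 11) and (15, 20) with distance 12.0416

The closest pair is (7, 11) and (15, 20) with Euclidean distance 12.0416. For 7 points, brute-force pairwise comparison is shown above. For large n, the divide-and-conquer algorithm (sort by x, recurse on halves, check the dividing strip) achieves O(n log n).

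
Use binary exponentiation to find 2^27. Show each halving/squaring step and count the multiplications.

Computing 2^27 by squaring (build up from 2^1; each line after the first costs one multiplication):

2^1 = 2
2^2 = (2^1)^2 = 2^2 = 4
2^3 = 2 * 2^2 = 2 * 4 = 8
2^6 = (2^3)^2 = 8^2 = 64
2^12 = (2^6)^2 = 64^2 = 4096
2^13 = 2 * 2^12 = 2 * 4096 = 8192
2^26 = (2^13)^2 = 8192^2 = 67108864
2^27 = 2 * 2^26 = 2 * 67108864 = 134217728

Result: 134217728
Multiplications needed: 7 (7 lines after 2^1)

2^27 = 134217728. Using exponentiation by squaring, this requires 7 multiplications. The key idea: if the exponent is even, square the half-power; if odd, multiply by the base once.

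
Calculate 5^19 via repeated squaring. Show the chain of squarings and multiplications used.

Computing 5^19 by squaring (build up from 5^1; each line after the first costs one multiplication):

5^1 = 5
5^2 = (5^1)^2 = 5^2 = 25
5^4 = (5^2)^2 = 25^2 = 625
5^8 = (5^4)^2 = 625^2 = 390625
5^9 = 5 * 5^8 = 5 * 390625 = 1953125
5^18 = (5^9)^2 = 1953125^2 = 3814697265625
5^19 = 5 * 5^18 = 5 * 3814697265625 = 19073486328125

Result: 19073486328125
Multiplications needed: 6 (6 lines after 5^1)

5^19 = 19073486328125. Using exponentiation by squaring, this requires 6 multiplications. The key idea: if the exponent is even, square the half-power; if odd, multiply by the base once.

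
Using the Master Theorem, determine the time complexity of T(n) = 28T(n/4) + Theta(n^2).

Master Theorem for T(n) = 28T(n/4) + O(n^2):

a = 28, b = 4, c = 2
log_b(a) = log_4(28) = 2.4037

Case 1: c = 2 < log_4(28) = 2.4037
T(n) = O(n^(log_4 28))

For T(n) = 28T(n/4) + O(n^2): log_4(28) = 2.4037. This is Case 1 of the Master Theorem (c < log_b(a), work dominated by leaves), giving O(n^(log_4 28)).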